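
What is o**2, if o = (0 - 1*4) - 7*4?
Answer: 1024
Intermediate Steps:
o = -32 (o = (0 - 4) - 28 = -4 - 28 = -32)
o**2 = (-32)**2 = 1024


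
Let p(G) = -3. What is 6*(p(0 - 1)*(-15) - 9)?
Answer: 216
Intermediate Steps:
6*(p(0 - 1)*(-15) - 9) = 6*(-3*(-15) - 9) = 6*(45 - 9) = 6*36 = 216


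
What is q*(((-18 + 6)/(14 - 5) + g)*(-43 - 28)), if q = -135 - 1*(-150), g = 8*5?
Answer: -41180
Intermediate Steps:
g = 40
q = 15 (q = -135 + 150 = 15)
q*(((-18 + 6)/(14 - 5) + g)*(-43 - 28)) = 15*(((-18 + 6)/(14 - 5) + 40)*(-43 - 28)) = 15*((-12/9 + 40)*(-71)) = 15*((-12*1/9 + 40)*(-71)) = 15*((-4/3 + 40)*(-71)) = 15*((116/3)*(-71)) = 15*(-8236/3) = -41180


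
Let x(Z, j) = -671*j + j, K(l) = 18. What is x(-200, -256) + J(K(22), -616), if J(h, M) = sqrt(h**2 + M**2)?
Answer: 171520 + 2*sqrt(94945) ≈ 1.7214e+5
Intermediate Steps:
J(h, M) = sqrt(M**2 + h**2)
x(Z, j) = -670*j
x(-200, -256) + J(K(22), -616) = -670*(-256) + sqrt((-616)**2 + 18**2) = 171520 + sqrt(379456 + 324) = 171520 + sqrt(379780) = 171520 + 2*sqrt(94945)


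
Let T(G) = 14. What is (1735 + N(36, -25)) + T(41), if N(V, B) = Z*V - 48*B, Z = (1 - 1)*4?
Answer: 2949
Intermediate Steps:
Z = 0 (Z = 0*4 = 0)
N(V, B) = -48*B (N(V, B) = 0*V - 48*B = 0 - 48*B = -48*B)
(1735 + N(36, -25)) + T(41) = (1735 - 48*(-25)) + 14 = (1735 + 1200) + 14 = 2935 + 14 = 2949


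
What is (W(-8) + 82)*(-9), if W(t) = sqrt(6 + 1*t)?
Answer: -738 - 9*I*sqrt(2) ≈ -738.0 - 12.728*I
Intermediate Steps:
W(t) = sqrt(6 + t)
(W(-8) + 82)*(-9) = (sqrt(6 - 8) + 82)*(-9) = (sqrt(-2) + 82)*(-9) = (I*sqrt(2) + 82)*(-9) = (82 + I*sqrt(2))*(-9) = -738 - 9*I*sqrt(2)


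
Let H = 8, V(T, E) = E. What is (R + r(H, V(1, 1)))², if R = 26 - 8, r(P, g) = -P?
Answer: 100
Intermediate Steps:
R = 18
(R + r(H, V(1, 1)))² = (18 - 1*8)² = (18 - 8)² = 10² = 100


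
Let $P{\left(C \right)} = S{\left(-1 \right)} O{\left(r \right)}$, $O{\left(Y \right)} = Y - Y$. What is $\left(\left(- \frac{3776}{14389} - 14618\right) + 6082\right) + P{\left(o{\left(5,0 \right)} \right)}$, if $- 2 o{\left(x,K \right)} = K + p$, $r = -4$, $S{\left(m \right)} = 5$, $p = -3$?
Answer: $- \frac{122828280}{14389} \approx -8536.3$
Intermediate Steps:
$O{\left(Y \right)} = 0$
$o{\left(x,K \right)} = \frac{3}{2} - \frac{K}{2}$ ($o{\left(x,K \right)} = - \frac{K - 3}{2} = - \frac{-3 + K}{2} = \frac{3}{2} - \frac{K}{2}$)
$P{\left(C \right)} = 0$ ($P{\left(C \right)} = 5 \cdot 0 = 0$)
$\left(\left(- \frac{3776}{14389} - 14618\right) + 6082\right) + P{\left(o{\left(5,0 \right)} \right)} = \left(\left(- \frac{3776}{14389} - 14618\right) + 6082\right) + 0 = \left(- \frac{210342178}{14389} + 6082\right) + 0 = - \frac{122828280}{14389} + 0 = - \frac{122828280}{14389}$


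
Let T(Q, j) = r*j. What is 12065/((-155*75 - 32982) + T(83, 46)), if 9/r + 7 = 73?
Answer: -132715/490608 ≈ -0.27051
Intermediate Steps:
r = 3/22 (r = 9/(-7 + 73) = 9/66 = 9*(1/66) = 3/22 ≈ 0.13636)
T(Q, j) = 3*j/22
12065/((-155*75 - 32982) + T(83, 46)) = 12065/((-155*75 - 32982) + (3/22)*46) = 12065/((-11625 - 32982) + 69/11) = 12065/(-44607 + 69/11) = 12065/(-490608/11) = 12065*(-11/490608) = -132715/490608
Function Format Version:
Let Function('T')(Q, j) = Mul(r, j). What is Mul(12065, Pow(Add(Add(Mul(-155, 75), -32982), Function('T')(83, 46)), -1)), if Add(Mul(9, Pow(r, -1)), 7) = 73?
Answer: Rational(-132715, 490608) ≈ -0.27051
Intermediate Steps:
r = Rational(3, 22) (r = Mul(9, Pow(Add(-7, 73), -1)) = Mul(9, Pow(66, -1)) = Mul(9, Rational(1, 66)) = Rational(3, 22) ≈ 0.13636)
Function('T')(Q, j) = Mul(Rational(3, 22), j)
Mul(12065, Pow(Add(Add(Mul(-155, 75), -32982), Function('T')(83, 46)), -1)) = Mul(12065, Pow(Add(Add(Mul(-155, 75), -32982), Mul(Rational(3, 22), 46)), -1)) = Mul(12065, Pow(Add(Add(-11625, -32982), Rational(69, 11)), -1)) = Mul(12065, Pow(Add(-44607, Rational(69, 11)), -1)) = Mul(12065, Pow(Rational(-490608, 11), -1)) = Mul(12065, Rational(-11, 490608)) = Rational(-132715, 490608)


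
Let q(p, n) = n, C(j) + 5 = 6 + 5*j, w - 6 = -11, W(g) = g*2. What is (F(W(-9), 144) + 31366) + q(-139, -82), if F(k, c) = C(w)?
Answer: 31260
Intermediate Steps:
W(g) = 2*g
w = -5 (w = 6 - 11 = -5)
C(j) = 1 + 5*j (C(j) = -5 + (6 + 5*j) = 1 + 5*j)
F(k, c) = -24 (F(k, c) = 1 + 5*(-5) = 1 - 25 = -24)
(F(W(-9), 144) + 31366) + q(-139, -82) = (-24 + 31366) - 82 = 31342 - 82 = 31260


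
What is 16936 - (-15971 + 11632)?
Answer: 21275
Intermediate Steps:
16936 - (-15971 + 11632) = 16936 - 1*(-4339) = 16936 + 4339 = 21275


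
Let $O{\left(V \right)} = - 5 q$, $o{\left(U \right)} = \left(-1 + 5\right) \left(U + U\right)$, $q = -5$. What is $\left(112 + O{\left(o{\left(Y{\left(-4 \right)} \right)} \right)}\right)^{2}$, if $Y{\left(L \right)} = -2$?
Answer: $18769$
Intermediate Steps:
$o{\left(U \right)} = 8 U$ ($o{\left(U \right)} = 4 \cdot 2 U = 8 U$)
$O{\left(V \right)} = 25$ ($O{\left(V \right)} = \left(-5\right) \left(-5\right) = 25$)
$\left(112 + O{\left(o{\left(Y{\left(-4 \right)} \right)} \right)}\right)^{2} = \left(112 + 25\right)^{2} = 137^{2} = 18769$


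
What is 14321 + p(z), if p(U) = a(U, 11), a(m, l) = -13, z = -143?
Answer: 14308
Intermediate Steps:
p(U) = -13
14321 + p(z) = 14321 - 13 = 14308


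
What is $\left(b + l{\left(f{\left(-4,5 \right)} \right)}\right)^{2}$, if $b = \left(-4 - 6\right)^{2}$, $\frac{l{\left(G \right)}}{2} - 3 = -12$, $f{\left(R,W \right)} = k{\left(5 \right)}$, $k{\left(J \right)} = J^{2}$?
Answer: $6724$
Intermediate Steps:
$f{\left(R,W \right)} = 25$ ($f{\left(R,W \right)} = 5^{2} = 25$)
$l{\left(G \right)} = -18$ ($l{\left(G \right)} = 6 + 2 \left(-12\right) = 6 - 24 = -18$)
$b = 100$ ($b = \left(-10\right)^{2} = 100$)
$\left(b + l{\left(f{\left(-4,5 \right)} \right)}\right)^{2} = \left(100 - 18\right)^{2} = 82^{2} = 6724$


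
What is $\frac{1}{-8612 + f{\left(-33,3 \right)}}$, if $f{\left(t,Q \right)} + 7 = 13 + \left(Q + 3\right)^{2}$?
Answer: $- \frac{1}{8570} \approx -0.00011669$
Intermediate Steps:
$f{\left(t,Q \right)} = 6 + \left(3 + Q\right)^{2}$ ($f{\left(t,Q \right)} = -7 + \left(13 + \left(Q + 3\right)^{2}\right) = -7 + \left(13 + \left(3 + Q\right)^{2}\right) = 6 + \left(3 + Q\right)^{2}$)
$\frac{1}{-8612 + f{\left(-33,3 \right)}} = \frac{1}{-8612 + \left(6 + \left(3 + 3\right)^{2}\right)} = \frac{1}{-8612 + \left(6 + 6^{2}\right)} = \frac{1}{-8612 + \left(6 + 36\right)} = \frac{1}{-8612 + 42} = \frac{1}{-8570} = - \frac{1}{8570}$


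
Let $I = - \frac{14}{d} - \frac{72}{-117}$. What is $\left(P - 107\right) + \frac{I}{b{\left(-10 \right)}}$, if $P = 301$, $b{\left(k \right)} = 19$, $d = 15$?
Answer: $\frac{718708}{3705} \approx 193.98$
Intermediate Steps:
$I = - \frac{62}{195}$ ($I = - \frac{14}{15} - \frac{72}{-117} = \left(-14\right) \frac{1}{15} - - \frac{8}{13} = - \frac{14}{15} + \frac{8}{13} = - \frac{62}{195} \approx -0.31795$)
$\left(P - 107\right) + \frac{I}{b{\left(-10 \right)}} = \left(301 - 107\right) - \frac{62}{195 \cdot 19} = 194 - \frac{62}{3705} = \frac{718708}{3705}$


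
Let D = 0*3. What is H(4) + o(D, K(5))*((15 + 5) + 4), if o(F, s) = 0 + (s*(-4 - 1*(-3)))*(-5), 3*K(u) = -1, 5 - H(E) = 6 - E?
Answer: -37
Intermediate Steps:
H(E) = -1 + E (H(E) = 5 - (6 - E) = 5 + (-6 + E) = -1 + E)
K(u) = -⅓ (K(u) = (⅓)*(-1) = -⅓)
D = 0
o(F, s) = 5*s (o(F, s) = 0 + (s*(-4 + 3))*(-5) = 0 + (s*(-1))*(-5) = 0 - s*(-5) = 0 + 5*s = 5*s)
H(4) + o(D, K(5))*((15 + 5) + 4) = (-1 + 4) + (5*(-⅓))*((15 + 5) + 4) = 3 - 5*(20 + 4)/3 = 3 - 5/3*24 = 3 - 40 = -37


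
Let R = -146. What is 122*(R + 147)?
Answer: 122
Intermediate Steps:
122*(R + 147) = 122*(-146 + 147) = 122*1 = 122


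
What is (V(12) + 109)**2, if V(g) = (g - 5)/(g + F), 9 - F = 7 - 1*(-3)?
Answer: 1454436/121 ≈ 12020.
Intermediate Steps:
F = -1 (F = 9 - (7 - 1*(-3)) = 9 - (7 + 3) = 9 - 1*10 = 9 - 10 = -1)
V(g) = (-5 + g)/(-1 + g) (V(g) = (g - 5)/(g - 1) = (-5 + g)/(-1 + g))
(V(12) + 109)**2 = ((-5 + 12)/(-1 + 12) + 109)**2 = (7/11 + 109)**2 = (1206/11)**2 = 1454436/121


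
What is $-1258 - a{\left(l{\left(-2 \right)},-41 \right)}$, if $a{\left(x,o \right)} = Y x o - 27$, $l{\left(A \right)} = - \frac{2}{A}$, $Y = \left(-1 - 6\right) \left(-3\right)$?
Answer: $-370$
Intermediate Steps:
$Y = 21$ ($Y = \left(-7\right) \left(-3\right) = 21$)
$a{\left(x,o \right)} = -27 + 21 o x$ ($a{\left(x,o \right)} = 21 x o - 27 = 21 o x - 27 = -27 + 21 o x$)
$-1258 - a{\left(l{\left(-2 \right)},-41 \right)} = -1258 - \left(-27 + 21 \left(-41\right) \left(- \frac{2}{-2}\right)\right) = -1258 - \left(-27 + 21 \left(-41\right) \left(\left(-2\right) \left(- \frac{1}{2}\right)\right)\right) = -1258 - \left(-27 + 21 \left(-41\right) 1\right) = -1258 - \left(-27 - 861\right) = -1258 - -888 = -1258 + 888 = -370$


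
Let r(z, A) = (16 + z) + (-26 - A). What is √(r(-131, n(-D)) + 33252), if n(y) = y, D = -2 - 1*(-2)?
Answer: 3*√3679 ≈ 181.96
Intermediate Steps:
D = 0 (D = -2 + 2 = 0)
r(z, A) = -10 + z - A
√(r(-131, n(-D)) + 33252) = √((-10 - 131 - (-1)*0) + 33252) = √((-10 - 131 - 1*0) + 33252) = √((-10 - 131 + 0) + 33252) = √(-141 + 33252) = √33111 = 3*√3679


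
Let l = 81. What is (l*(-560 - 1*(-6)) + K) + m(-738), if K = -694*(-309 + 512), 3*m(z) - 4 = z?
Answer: -558002/3 ≈ -1.8600e+5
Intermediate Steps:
m(z) = 4/3 + z/3
K = -140882 (K = -694*203 = -140882)
(l*(-560 - 1*(-6)) + K) + m(-738) = (81*(-560 - 1*(-6)) - 140882) + (4/3 + (1/3)*(-738)) = (81*(-560 + 6) - 140882) + (4/3 - 246) = (81*(-554) - 140882) - 734/3 = (-44874 - 140882) - 734/3 = -185756 - 734/3 = -558002/3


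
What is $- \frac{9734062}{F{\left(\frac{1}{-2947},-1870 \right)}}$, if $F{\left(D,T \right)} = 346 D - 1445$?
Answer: $\frac{2206636978}{327597} \approx 6735.8$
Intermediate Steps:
$F{\left(D,T \right)} = -1445 + 346 D$
$- \frac{9734062}{F{\left(\frac{1}{-2947},-1870 \right)}} = - \frac{9734062}{-1445 + \frac{346}{-2947}} = - \frac{9734062}{-1445 + 346 \left(- \frac{1}{2947}\right)} = - \frac{9734062}{-1445 - \frac{346}{2947}} = - \frac{9734062}{- \frac{4258761}{2947}} = \left(-9734062\right) \left(- \frac{2947}{4258761}\right) = \frac{2206636978}{327597}$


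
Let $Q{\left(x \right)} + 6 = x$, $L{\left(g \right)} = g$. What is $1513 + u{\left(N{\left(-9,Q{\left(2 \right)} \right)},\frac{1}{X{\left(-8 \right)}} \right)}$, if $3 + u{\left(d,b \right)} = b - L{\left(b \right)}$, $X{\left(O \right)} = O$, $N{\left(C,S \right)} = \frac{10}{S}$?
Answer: $1510$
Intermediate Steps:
$Q{\left(x \right)} = -6 + x$
$u{\left(d,b \right)} = -3$ ($u{\left(d,b \right)} = -3 + \left(b - b\right) = -3 + 0 = -3$)
$1513 + u{\left(N{\left(-9,Q{\left(2 \right)} \right)},\frac{1}{X{\left(-8 \right)}} \right)} = 1513 - 3 = 1510$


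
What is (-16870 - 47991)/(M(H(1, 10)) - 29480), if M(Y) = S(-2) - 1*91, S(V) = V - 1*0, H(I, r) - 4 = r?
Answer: 64861/29573 ≈ 2.1932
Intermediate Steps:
H(I, r) = 4 + r
S(V) = V (S(V) = V + 0 = V)
M(Y) = -93 (M(Y) = -2 - 1*91 = -2 - 91 = -93)
(-16870 - 47991)/(M(H(1, 10)) - 29480) = (-16870 - 47991)/(-93 - 29480) = -64861/(-29573) = -64861*(-1/29573) = 64861/29573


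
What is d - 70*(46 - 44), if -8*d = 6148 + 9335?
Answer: -16603/8 ≈ -2075.4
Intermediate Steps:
d = -15483/8 (d = -(6148 + 9335)/8 = -1/8*15483 = -15483/8 ≈ -1935.4)
d - 70*(46 - 44) = -15483/8 - 70*(46 - 44) = -15483/8 - 70*2 = -15483/8 - 140 = -16603/8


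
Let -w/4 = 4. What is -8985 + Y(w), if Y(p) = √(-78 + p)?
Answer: -8985 + I*√94 ≈ -8985.0 + 9.6954*I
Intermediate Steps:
w = -16 (w = -4*4 = -16)
-8985 + Y(w) = -8985 + √(-78 - 16) = -8985 + √(-94) = -8985 + I*√94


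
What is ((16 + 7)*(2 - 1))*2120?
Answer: 48760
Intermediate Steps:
((16 + 7)*(2 - 1))*2120 = (23*1)*2120 = 23*2120 = 48760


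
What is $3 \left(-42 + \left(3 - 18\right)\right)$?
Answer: $-171$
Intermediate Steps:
$3 \left(-42 + \left(3 - 18\right)\right) = 3 \left(-42 - 15\right) = 3 \left(-57\right) = -171$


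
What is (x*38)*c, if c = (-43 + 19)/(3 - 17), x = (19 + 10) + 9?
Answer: 17328/7 ≈ 2475.4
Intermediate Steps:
x = 38 (x = 29 + 9 = 38)
c = 12/7 (c = -24/(-14) = -24*(-1/14) = 12/7 ≈ 1.7143)
(x*38)*c = (38*38)*(12/7) = 1444*(12/7) = 17328/7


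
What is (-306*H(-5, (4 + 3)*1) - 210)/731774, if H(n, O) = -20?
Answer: 2955/365887 ≈ 0.0080763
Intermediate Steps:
(-306*H(-5, (4 + 3)*1) - 210)/731774 = (-306*(-20) - 210)/731774 = (6120 - 210)*(1/731774) = 5910*(1/731774) = 2955/365887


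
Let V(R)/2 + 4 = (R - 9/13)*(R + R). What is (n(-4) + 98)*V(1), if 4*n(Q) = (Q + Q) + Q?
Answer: -8360/13 ≈ -643.08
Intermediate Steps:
n(Q) = 3*Q/4 (n(Q) = ((Q + Q) + Q)/4 = (2*Q + Q)/4 = (3*Q)/4 = 3*Q/4)
V(R) = -8 + 4*R*(-9/13 + R) (V(R) = -8 + 2*((R - 9/13)*(R + R)) = -8 + 2*((R - 9*1/13)*(2*R)) = -8 + 2*((R - 9/13)*(2*R)) = -8 + 2*((-9/13 + R)*(2*R)) = -8 + 2*(2*R*(-9/13 + R)) = -8 + 4*R*(-9/13 + R))
(n(-4) + 98)*V(1) = ((3/4)*(-4) + 98)*(-8 + 4*1**2 - 36/13*1) = (-3 + 98)*(-8 + 4*1 - 36/13) = 95*(-8 + 4 - 36/13) = 95*(-88/13) = -8360/13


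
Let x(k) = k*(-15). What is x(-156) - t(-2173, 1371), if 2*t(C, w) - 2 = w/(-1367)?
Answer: 6396197/2734 ≈ 2339.5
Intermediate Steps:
t(C, w) = 1 - w/2734 (t(C, w) = 1 + (w/(-1367))/2 = 1 + (w*(-1/1367))/2 = 1 + (-w/1367)/2 = 1 - w/2734)
x(k) = -15*k
x(-156) - t(-2173, 1371) = -15*(-156) - (1 - 1/2734*1371) = 2340 - (1 - 1371/2734) = 2340 - 1*1363/2734 = 2340 - 1363/2734 = 6396197/2734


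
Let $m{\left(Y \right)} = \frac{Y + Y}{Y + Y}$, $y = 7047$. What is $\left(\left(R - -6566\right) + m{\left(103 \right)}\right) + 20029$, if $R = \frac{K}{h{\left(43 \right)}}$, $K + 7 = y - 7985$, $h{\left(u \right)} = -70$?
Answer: $\frac{53219}{2} \approx 26610.0$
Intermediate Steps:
$m{\left(Y \right)} = 1$ ($m{\left(Y \right)} = \frac{2 Y}{2 Y} = 2 Y \frac{1}{2 Y} = 1$)
$K = -945$ ($K = -7 + \left(7047 - 7985\right) = -7 - 938 = -945$)
$R = \frac{27}{2}$ ($R = - \frac{945}{-70} = \left(-945\right) \left(- \frac{1}{70}\right) = \frac{27}{2} \approx 13.5$)
$\left(\left(R - -6566\right) + m{\left(103 \right)}\right) + 20029 = \left(\left(\frac{27}{2} - -6566\right) + 1\right) + 20029 = \left(\left(\frac{27}{2} + 6566\right) + 1\right) + 20029 = \left(\frac{13159}{2} + 1\right) + 20029 = \frac{13161}{2} + 20029 = \frac{53219}{2}$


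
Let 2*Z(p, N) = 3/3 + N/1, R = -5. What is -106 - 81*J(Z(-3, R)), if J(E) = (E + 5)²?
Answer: -835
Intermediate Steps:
Z(p, N) = ½ + N/2 (Z(p, N) = (3/3 + N/1)/2 = (3*(⅓) + N*1)/2 = (1 + N)/2 = ½ + N/2)
J(E) = (5 + E)²
-106 - 81*J(Z(-3, R)) = -106 - 81*(5 + (½ + (½)*(-5)))² = -106 - 81*(5 + (½ - 5/2))² = -106 - 81*(5 - 2)² = -106 - 81*3² = -106 - 81*9 = -106 - 729 = -835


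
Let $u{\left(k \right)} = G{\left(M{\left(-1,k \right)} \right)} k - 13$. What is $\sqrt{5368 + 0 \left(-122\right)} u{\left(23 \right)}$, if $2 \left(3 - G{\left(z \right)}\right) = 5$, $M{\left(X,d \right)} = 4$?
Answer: $- 3 \sqrt{1342} \approx -109.9$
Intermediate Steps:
$G{\left(z \right)} = \frac{1}{2}$ ($G{\left(z \right)} = 3 - \frac{5}{2} = \frac{1}{2}$)
$u{\left(k \right)} = -13 + \frac{k}{2}$ ($u{\left(k \right)} = \frac{k}{2} - 13 = -13 + \frac{k}{2}$)
$\sqrt{5368 + 0 \left(-122\right)} u{\left(23 \right)} = \sqrt{5368 + 0 \left(-122\right)} \left(-13 + \frac{1}{2} \cdot 23\right) = \sqrt{5368 + 0} \left(-13 + \frac{23}{2}\right) = \sqrt{5368} \left(- \frac{3}{2}\right) = 2 \sqrt{1342} \left(- \frac{3}{2}\right) = - 3 \sqrt{1342}$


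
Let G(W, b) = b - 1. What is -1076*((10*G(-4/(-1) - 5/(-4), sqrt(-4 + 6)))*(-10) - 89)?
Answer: -11836 + 107600*sqrt(2) ≈ 1.4033e+5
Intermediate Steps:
G(W, b) = -1 + b
-1076*((10*G(-4/(-1) - 5/(-4), sqrt(-4 + 6)))*(-10) - 89) = -1076*((10*(-1 + sqrt(-4 + 6)))*(-10) - 89) = -1076*((10*(-1 + sqrt(2)))*(-10) - 89) = -1076*((-10 + 10*sqrt(2))*(-10) - 89) = -1076*((100 - 100*sqrt(2)) - 89) = -1076*(11 - 100*sqrt(2)) = -11836 + 107600*sqrt(2)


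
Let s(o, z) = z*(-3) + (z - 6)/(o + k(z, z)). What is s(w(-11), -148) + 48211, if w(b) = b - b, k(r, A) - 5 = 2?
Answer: 48633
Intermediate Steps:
k(r, A) = 7 (k(r, A) = 5 + 2 = 7)
w(b) = 0
s(o, z) = -3*z + (-6 + z)/(7 + o) (s(o, z) = z*(-3) + (z - 6)/(o + 7) = -3*z + (-6 + z)/(7 + o))
s(w(-11), -148) + 48211 = (-6 - 20*(-148) - 3*0*(-148))/(7 + 0) + 48211 = (-6 + 2960 + 0)/7 + 48211 = (⅐)*2954 + 48211 = 422 + 48211 = 48633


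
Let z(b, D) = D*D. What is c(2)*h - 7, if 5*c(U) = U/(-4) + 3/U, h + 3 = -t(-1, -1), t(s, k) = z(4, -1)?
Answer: -39/5 ≈ -7.8000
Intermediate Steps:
z(b, D) = D²
t(s, k) = 1 (t(s, k) = (-1)² = 1)
h = -4 (h = -3 - 1*1 = -3 - 1 = -4)
c(U) = -U/20 + 3/(5*U) (c(U) = (U/(-4) + 3/U)/5 = (U*(-¼) + 3/U)/5 = (-U/4 + 3/U)/5 = (3/U - U/4)/5 = -U/20 + 3/(5*U))
c(2)*h - 7 = ((1/20)*(12 - 1*2²)/2)*(-4) - 7 = ((1/20)*(½)*(12 - 1*4))*(-4) - 7 = ((1/20)*(½)*(12 - 4))*(-4) - 7 = ((1/20)*(½)*8)*(-4) - 7 = (⅕)*(-4) - 7 = -⅘ - 7 = -39/5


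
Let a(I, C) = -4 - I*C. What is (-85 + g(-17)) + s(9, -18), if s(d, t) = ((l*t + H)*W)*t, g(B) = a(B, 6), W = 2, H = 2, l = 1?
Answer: 589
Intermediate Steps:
a(I, C) = -4 - C*I
g(B) = -4 - 6*B (g(B) = -4 - 1*6*B = -4 - 6*B)
s(d, t) = t*(4 + 2*t) (s(d, t) = ((1*t + 2)*2)*t = ((t + 2)*2)*t = ((2 + t)*2)*t = (4 + 2*t)*t = t*(4 + 2*t))
(-85 + g(-17)) + s(9, -18) = (-85 + (-4 - 6*(-17))) + 2*(-18)*(2 - 18) = (-85 + (-4 + 102)) + 2*(-18)*(-16) = (-85 + 98) + 576 = 13 + 576 = 589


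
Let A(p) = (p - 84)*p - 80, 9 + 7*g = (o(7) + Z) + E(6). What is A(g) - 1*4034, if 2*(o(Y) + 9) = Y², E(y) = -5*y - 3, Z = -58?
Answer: -579039/196 ≈ -2954.3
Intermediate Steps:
E(y) = -3 - 5*y
o(Y) = -9 + Y²/2
g = -169/14 (g = -9/7 + (((-9 + (½)*7²) - 58) + (-3 - 5*6))/7 = -9/7 + (((-9 + (½)*49) - 58) + (-3 - 30))/7 = -9/7 + (((-9 + 49/2) - 58) - 33)/7 = -9/7 + ((31/2 - 58) - 33)/7 = -9/7 + (-85/2 - 33)/7 = -9/7 + (⅐)*(-151/2) = -9/7 - 151/14 = -169/14 ≈ -12.071)
A(p) = -80 + p*(-84 + p) (A(p) = (-84 + p)*p - 80 = p*(-84 + p) - 80 = -80 + p*(-84 + p))
A(g) - 1*4034 = (-80 + (-169/14)² - 84*(-169/14)) - 1*4034 = (-80 + 28561/196 + 1014) - 4034 = 211625/196 - 4034 = -579039/196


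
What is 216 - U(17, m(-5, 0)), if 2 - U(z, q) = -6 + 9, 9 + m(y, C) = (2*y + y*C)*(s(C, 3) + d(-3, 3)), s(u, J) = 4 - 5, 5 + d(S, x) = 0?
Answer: 217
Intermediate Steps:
d(S, x) = -5 (d(S, x) = -5 + 0 = -5)
s(u, J) = -1
m(y, C) = -9 - 12*y - 6*C*y (m(y, C) = -9 + (2*y + y*C)*(-1 - 5) = -9 + (2*y + C*y)*(-6) = -9 + (-12*y - 6*C*y) = -9 - 12*y - 6*C*y)
U(z, q) = -1 (U(z, q) = 2 - (-6 + 9) = 2 - 1*3 = 2 - 3 = -1)
216 - U(17, m(-5, 0)) = 216 - 1*(-1) = 216 + 1 = 217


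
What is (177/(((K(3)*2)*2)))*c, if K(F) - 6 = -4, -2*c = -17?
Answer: 3009/16 ≈ 188.06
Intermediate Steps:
c = 17/2 (c = -½*(-17) = 17/2 ≈ 8.5000)
K(F) = 2 (K(F) = 6 - 4 = 2)
(177/(((K(3)*2)*2)))*c = (177/(((2*2)*2)))*(17/2) = (177/((4*2)))*(17/2) = (177/8)*(17/2) = 3009/16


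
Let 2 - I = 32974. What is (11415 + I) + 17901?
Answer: -3656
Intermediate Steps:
I = -32972 (I = 2 - 1*32974 = 2 - 32974 = -32972)
(11415 + I) + 17901 = (11415 - 32972) + 17901 = -21557 + 17901 = -3656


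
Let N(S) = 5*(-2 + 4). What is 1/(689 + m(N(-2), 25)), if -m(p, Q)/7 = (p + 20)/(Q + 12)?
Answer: 37/25283 ≈ 0.0014634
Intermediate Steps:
N(S) = 10 (N(S) = 5*2 = 10)
m(p, Q) = -7*(20 + p)/(12 + Q) (m(p, Q) = -7*(p + 20)/(Q + 12) = -7*(20 + p)/(12 + Q))
1/(689 + m(N(-2), 25)) = 1/(689 + 7*(-20 - 1*10)/(12 + 25)) = 1/(689 + 7*(-20 - 10)/37) = 1/(689 + 7*(1/37)*(-30)) = 1/(689 - 210/37) = 1/(25283/37) = 37/25283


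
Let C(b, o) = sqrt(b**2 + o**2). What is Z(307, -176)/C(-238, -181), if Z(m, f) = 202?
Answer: 202*sqrt(89405)/89405 ≈ 0.67557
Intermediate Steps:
Z(307, -176)/C(-238, -181) = 202/(sqrt((-238)**2 + (-181)**2)) = 202/(sqrt(56644 + 32761)) = 202/(sqrt(89405)) = 202*(sqrt(89405)/89405) = 202*sqrt(89405)/89405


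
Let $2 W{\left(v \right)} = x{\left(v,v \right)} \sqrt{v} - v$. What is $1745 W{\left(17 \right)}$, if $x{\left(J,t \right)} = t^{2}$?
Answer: $- \frac{29665}{2} + \frac{504305 \sqrt{17}}{2} \approx 1.0248 \cdot 10^{6}$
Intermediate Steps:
$W{\left(v \right)} = \frac{v^{\frac{5}{2}}}{2} - \frac{v}{2}$ ($W{\left(v \right)} = \frac{v^{2} \sqrt{v} - v}{2} = \frac{v^{\frac{5}{2}} - v}{2} = \frac{v^{\frac{5}{2}}}{2} - \frac{v}{2}$)
$1745 W{\left(17 \right)} = 1745 \left(\frac{17^{\frac{5}{2}}}{2} - \frac{17}{2}\right) = 1745 \left(\frac{289 \sqrt{17}}{2} - \frac{17}{2}\right) = 1745 \left(- \frac{17}{2} + \frac{289 \sqrt{17}}{2}\right) = - \frac{29665}{2} + \frac{504305 \sqrt{17}}{2}$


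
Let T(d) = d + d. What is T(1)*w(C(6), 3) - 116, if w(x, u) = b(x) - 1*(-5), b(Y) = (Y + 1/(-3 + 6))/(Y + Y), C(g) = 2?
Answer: -629/6 ≈ -104.83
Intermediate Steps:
T(d) = 2*d
b(Y) = (⅓ + Y)/(2*Y) (b(Y) = (Y + 1/3)/((2*Y)) = (Y + ⅓)*(1/(2*Y)) = (⅓ + Y)*(1/(2*Y)) = (⅓ + Y)/(2*Y))
w(x, u) = 5 + (1 + 3*x)/(6*x) (w(x, u) = (1 + 3*x)/(6*x) - 1*(-5) = (1 + 3*x)/(6*x) + 5 = 5 + (1 + 3*x)/(6*x))
T(1)*w(C(6), 3) - 116 = (2*1)*((⅙)*(1 + 33*2)/2) - 116 = 2*((⅙)*(½)*(1 + 66)) - 116 = 2*((⅙)*(½)*67) - 116 = 2*(67/12) - 116 = 67/6 - 116 = -629/6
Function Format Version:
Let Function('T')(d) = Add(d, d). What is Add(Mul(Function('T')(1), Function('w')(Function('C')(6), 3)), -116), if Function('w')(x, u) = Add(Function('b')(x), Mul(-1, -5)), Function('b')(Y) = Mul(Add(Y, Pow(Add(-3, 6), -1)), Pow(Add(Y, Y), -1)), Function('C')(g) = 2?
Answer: Rational(-629, 6) ≈ -104.83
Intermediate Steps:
Function('T')(d) = Mul(2, d)
Function('b')(Y) = Mul(Rational(1, 2), Pow(Y, -1), Add(Rational(1, 3), Y)) (Function('b')(Y) = Mul(Add(Y, Pow(3, -1)), Pow(Mul(2, Y), -1)) = Mul(Add(Y, Rational(1, 3)), Mul(Rational(1, 2), Pow(Y, -1))) = Mul(Add(Rational(1, 3), Y), Mul(Rational(1, 2), Pow(Y, -1))) = Mul(Rational(1, 2), Pow(Y, -1), Add(Rational(1, 3), Y)))
Function('w')(x, u) = Add(5, Mul(Rational(1, 6), Pow(x, -1), Add(1, Mul(3, x)))) (Function('w')(x, u) = Add(Mul(Rational(1, 6), Pow(x, -1), Add(1, Mul(3, x))), Mul(-1, -5)) = Add(Mul(Rational(1, 6), Pow(x, -1), Add(1, Mul(3, x))), 5) = Add(5, Mul(Rational(1, 6), Pow(x, -1), Add(1, Mul(3, x)))))
Add(Mul(Function('T')(1), Function('w')(Function('C')(6), 3)), -116) = Add(Mul(Mul(2, 1), Mul(Rational(1, 6), Pow(2, -1), Add(1, Mul(33, 2)))), -116) = Add(Mul(2, Mul(Rational(1, 6), Rational(1, 2), Add(1, 66))), -116) = Add(Mul(2, Mul(Rational(1, 6), Rational(1, 2), 67)), -116) = Add(Mul(2, Rational(67, 12)), -116) = Add(Rational(67, 6), -116) = Rational(-629, 6)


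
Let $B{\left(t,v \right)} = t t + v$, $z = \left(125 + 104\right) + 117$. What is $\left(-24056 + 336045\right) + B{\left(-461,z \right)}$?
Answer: $524856$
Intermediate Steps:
$z = 346$ ($z = 229 + 117 = 346$)
$B{\left(t,v \right)} = v + t^{2}$ ($B{\left(t,v \right)} = t^{2} + v = v + t^{2}$)
$\left(-24056 + 336045\right) + B{\left(-461,z \right)} = \left(-24056 + 336045\right) + \left(346 + \left(-461\right)^{2}\right) = 311989 + \left(346 + 212521\right) = 311989 + 212867 = 524856$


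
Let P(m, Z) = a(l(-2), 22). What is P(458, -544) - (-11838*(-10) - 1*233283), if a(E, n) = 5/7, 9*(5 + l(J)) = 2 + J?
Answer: 804326/7 ≈ 1.1490e+5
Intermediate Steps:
l(J) = -43/9 + J/9 (l(J) = -5 + (2 + J)/9 = -5 + (2/9 + J/9) = -43/9 + J/9)
a(E, n) = 5/7 (a(E, n) = 5*(⅐) = 5/7)
P(m, Z) = 5/7
P(458, -544) - (-11838*(-10) - 1*233283) = 5/7 - (-11838*(-10) - 1*233283) = 5/7 - (118380 - 233283) = 5/7 - 1*(-114903) = 5/7 + 114903 = 804326/7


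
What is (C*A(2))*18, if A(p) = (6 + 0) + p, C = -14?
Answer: -2016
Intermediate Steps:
A(p) = 6 + p
(C*A(2))*18 = -14*(6 + 2)*18 = -14*8*18 = -112*18 = -2016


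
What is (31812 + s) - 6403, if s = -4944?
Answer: 20465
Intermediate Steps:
(31812 + s) - 6403 = (31812 - 4944) - 6403 = 26868 - 6403 = 20465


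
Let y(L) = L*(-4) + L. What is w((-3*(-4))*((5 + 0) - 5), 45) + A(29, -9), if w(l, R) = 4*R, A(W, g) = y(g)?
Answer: 207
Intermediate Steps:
y(L) = -3*L (y(L) = -4*L + L = -3*L)
A(W, g) = -3*g
w((-3*(-4))*((5 + 0) - 5), 45) + A(29, -9) = 4*45 - 3*(-9) = 180 + 27 = 207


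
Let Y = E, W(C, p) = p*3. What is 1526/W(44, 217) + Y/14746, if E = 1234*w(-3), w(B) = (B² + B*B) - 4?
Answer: 2410648/685689 ≈ 3.5157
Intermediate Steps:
w(B) = -4 + 2*B² (w(B) = (B² + B²) - 4 = 2*B² - 4 = -4 + 2*B²)
W(C, p) = 3*p
E = 17276 (E = 1234*(-4 + 2*(-3)²) = 1234*(-4 + 2*9) = 1234*(-4 + 18) = 1234*14 = 17276)
Y = 17276
1526/W(44, 217) + Y/14746 = 1526/((3*217)) + 17276/14746 = 1526/651 + 17276*(1/14746) = 1526*(1/651) + 8638/7373 = 218/93 + 8638/7373 = 2410648/685689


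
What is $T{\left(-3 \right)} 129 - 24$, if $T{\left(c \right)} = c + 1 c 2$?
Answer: $-1185$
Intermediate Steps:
$T{\left(c \right)} = 3 c$ ($T{\left(c \right)} = c + c 2 = c + 2 c = 3 c$)
$T{\left(-3 \right)} 129 - 24 = 3 \left(-3\right) 129 - 24 = \left(-9\right) 129 - 24 = -1161 - 24 = -1185$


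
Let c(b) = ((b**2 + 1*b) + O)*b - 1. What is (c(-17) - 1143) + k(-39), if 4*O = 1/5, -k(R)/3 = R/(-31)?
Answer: -3579027/620 ≈ -5772.6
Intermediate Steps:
k(R) = 3*R/31 (k(R) = -3*R/(-31) = -3*R*(-1)/31 = -(-3)*R/31 = 3*R/31)
O = 1/20 (O = (1/5)/4 = (1*(1/5))/4 = (1/4)*(1/5) = 1/20 ≈ 0.050000)
c(b) = -1 + b*(1/20 + b + b**2) (c(b) = ((b**2 + 1*b) + 1/20)*b - 1 = ((b**2 + b) + 1/20)*b - 1 = ((b + b**2) + 1/20)*b - 1 = (1/20 + b + b**2)*b - 1 = b*(1/20 + b + b**2) - 1 = -1 + b*(1/20 + b + b**2))
(c(-17) - 1143) + k(-39) = ((-1 + (-17)**2 + (-17)**3 + (1/20)*(-17)) - 1143) + (3/31)*(-39) = ((-1 + 289 - 4913 - 17/20) - 1143) - 117/31 = (-92517/20 - 1143) - 117/31 = -115377/20 - 117/31 = -3579027/620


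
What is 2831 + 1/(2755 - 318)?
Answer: 6899148/2437 ≈ 2831.0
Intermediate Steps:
2831 + 1/(2755 - 318) = 2831 + 1/2437 = 6899148/2437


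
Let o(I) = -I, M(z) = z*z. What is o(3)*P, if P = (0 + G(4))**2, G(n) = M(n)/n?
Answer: -48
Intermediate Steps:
M(z) = z**2
G(n) = n (G(n) = n**2/n = n)
P = 16 (P = (0 + 4)**2 = 4**2 = 16)
o(3)*P = -1*3*16 = -3*16 = -48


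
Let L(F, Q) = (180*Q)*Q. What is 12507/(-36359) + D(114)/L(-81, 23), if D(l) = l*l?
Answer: -19955416/96169555 ≈ -0.20750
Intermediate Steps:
D(l) = l**2
L(F, Q) = 180*Q**2
12507/(-36359) + D(114)/L(-81, 23) = 12507/(-36359) + 114**2/((180*23**2)) = 12507*(-1/36359) + 12996/((180*529)) = -12507/36359 + 12996/95220 = -12507/36359 + 12996*(1/95220) = -12507/36359 + 361/2645 = -19955416/96169555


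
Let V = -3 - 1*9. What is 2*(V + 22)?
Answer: 20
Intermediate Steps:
V = -12 (V = -3 - 9 = -12)
2*(V + 22) = 2*(-12 + 22) = 2*10 = 20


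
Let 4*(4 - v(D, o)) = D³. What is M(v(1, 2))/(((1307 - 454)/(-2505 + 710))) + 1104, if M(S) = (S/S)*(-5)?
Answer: 950687/853 ≈ 1114.5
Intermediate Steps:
v(D, o) = 4 - D³/4
M(S) = -5 (M(S) = 1*(-5) = -5)
M(v(1, 2))/(((1307 - 454)/(-2505 + 710))) + 1104 = -5*(-2505 + 710)/(1307 - 454) + 1104 = -5/(853/(-1795)) + 1104 = -5/(853*(-1/1795)) + 1104 = -5/(-853/1795) + 1104 = -5*(-1795/853) + 1104 = 8975/853 + 1104 = 950687/853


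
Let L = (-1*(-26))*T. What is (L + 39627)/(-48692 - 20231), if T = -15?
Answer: -39237/68923 ≈ -0.56929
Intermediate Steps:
L = -390 (L = -1*(-26)*(-15) = 26*(-15) = -390)
(L + 39627)/(-48692 - 20231) = (-390 + 39627)/(-48692 - 20231) = 39237/(-68923) = 39237*(-1/68923) = -39237/68923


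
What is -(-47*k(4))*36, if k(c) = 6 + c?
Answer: 16920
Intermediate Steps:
-(-47*k(4))*36 = -(-47*(6 + 4))*36 = -(-47*10)*36 = -(-470)*36 = -1*(-16920) = 16920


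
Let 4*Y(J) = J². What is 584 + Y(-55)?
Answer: 5361/4 ≈ 1340.3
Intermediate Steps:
Y(J) = J²/4
584 + Y(-55) = 584 + (¼)*(-55)² = 584 + (¼)*3025 = 584 + 3025/4 = 5361/4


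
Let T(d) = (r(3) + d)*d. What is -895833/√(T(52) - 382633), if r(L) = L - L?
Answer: 298611*I*√379929/126643 ≈ 1453.4*I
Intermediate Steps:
r(L) = 0
T(d) = d² (T(d) = (0 + d)*d = d*d = d²)
-895833/√(T(52) - 382633) = -895833/√(52² - 382633) = -895833/√(2704 - 382633) = -895833*(-I*√379929/379929) = -(-298611)*I*√379929/126643 = 298611*I*√379929/126643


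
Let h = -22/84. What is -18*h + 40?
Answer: 313/7 ≈ 44.714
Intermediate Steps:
h = -11/42 (h = -22*1/84 = -11/42 ≈ -0.26190)
-18*h + 40 = -18*(-11/42) + 40 = 33/7 + 40 = 313/7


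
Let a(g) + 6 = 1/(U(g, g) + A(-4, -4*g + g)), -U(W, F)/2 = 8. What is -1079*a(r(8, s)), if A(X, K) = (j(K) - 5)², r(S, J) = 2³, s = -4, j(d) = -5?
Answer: 542737/84 ≈ 6461.2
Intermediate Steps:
U(W, F) = -16 (U(W, F) = -2*8 = -16)
r(S, J) = 8
A(X, K) = 100 (A(X, K) = (-5 - 5)² = (-10)² = 100)
a(g) = -503/84 (a(g) = -6 + 1/(-16 + 100) = -6 + 1/84 = -503/84)
-1079*a(r(8, s)) = -1079*(-503/84) = 542737/84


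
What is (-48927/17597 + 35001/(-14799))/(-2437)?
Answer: 446661090/211546224437 ≈ 0.0021114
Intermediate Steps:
(-48927/17597 + 35001/(-14799))/(-2437) = (-48927*1/17597 + 35001*(-1/14799))*(-1/2437) = (-48927/17597 - 11667/4933)*(-1/2437) = -446661090/86806001*(-1/2437) = 446661090/211546224437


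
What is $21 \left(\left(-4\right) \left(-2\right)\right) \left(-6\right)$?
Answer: $-1008$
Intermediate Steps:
$21 \left(\left(-4\right) \left(-2\right)\right) \left(-6\right) = 21 \cdot 8 \left(-6\right) = 168 \left(-6\right) = -1008$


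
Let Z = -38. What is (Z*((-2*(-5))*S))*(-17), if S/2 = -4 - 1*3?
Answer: -90440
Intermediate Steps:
S = -14 (S = 2*(-4 - 1*3) = 2*(-4 - 3) = 2*(-7) = -14)
(Z*((-2*(-5))*S))*(-17) = -38*(-2*(-5))*(-14)*(-17) = -380*(-14)*(-17) = -38*(-140)*(-17) = 5320*(-17) = -90440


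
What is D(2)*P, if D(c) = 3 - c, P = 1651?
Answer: 1651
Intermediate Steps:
D(2)*P = (3 - 1*2)*1651 = (3 - 2)*1651 = 1*1651 = 1651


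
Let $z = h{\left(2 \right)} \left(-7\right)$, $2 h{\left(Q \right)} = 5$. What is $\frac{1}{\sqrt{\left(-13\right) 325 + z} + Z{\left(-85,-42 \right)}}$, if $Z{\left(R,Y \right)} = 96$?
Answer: $\frac{192}{26917} - \frac{i \sqrt{16970}}{26917} \approx 0.007133 - 0.0048397 i$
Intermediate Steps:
$h{\left(Q \right)} = \frac{5}{2}$ ($h{\left(Q \right)} = \frac{1}{2} \cdot 5 = \frac{5}{2}$)
$z = - \frac{35}{2}$ ($z = \frac{5}{2} \left(-7\right) = - \frac{35}{2} \approx -17.5$)
$\frac{1}{\sqrt{\left(-13\right) 325 + z} + Z{\left(-85,-42 \right)}} = \frac{1}{\sqrt{\left(-13\right) 325 - \frac{35}{2}} + 96} = \frac{1}{\sqrt{-4225 - \frac{35}{2}} + 96} = \frac{1}{\sqrt{- \frac{8485}{2}} + 96} = \frac{1}{\frac{i \sqrt{16970}}{2} + 96} = \frac{1}{96 + \frac{i \sqrt{16970}}{2}}$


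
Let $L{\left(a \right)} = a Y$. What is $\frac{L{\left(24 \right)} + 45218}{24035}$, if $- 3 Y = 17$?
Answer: $\frac{45082}{24035} \approx 1.8757$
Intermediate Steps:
$Y = - \frac{17}{3}$ ($Y = \left(- \frac{1}{3}\right) 17 = - \frac{17}{3} \approx -5.6667$)
$L{\left(a \right)} = - \frac{17 a}{3}$ ($L{\left(a \right)} = a \left(- \frac{17}{3}\right) = - \frac{17 a}{3}$)
$\frac{L{\left(24 \right)} + 45218}{24035} = \frac{\left(- \frac{17}{3}\right) 24 + 45218}{24035} = \left(-136 + 45218\right) \frac{1}{24035} = 45082 \cdot \frac{1}{24035} = \frac{45082}{24035}$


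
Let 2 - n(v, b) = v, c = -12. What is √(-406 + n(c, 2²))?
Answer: 14*I*√2 ≈ 19.799*I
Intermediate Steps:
n(v, b) = 2 - v
√(-406 + n(c, 2²)) = √(-406 + (2 - 1*(-12))) = √(-406 + (2 + 12)) = √(-406 + 14) = √(-392) = 14*I*√2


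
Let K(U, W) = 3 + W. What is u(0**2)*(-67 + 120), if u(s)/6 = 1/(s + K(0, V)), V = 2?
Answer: 318/5 ≈ 63.600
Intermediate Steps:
u(s) = 6/(5 + s) (u(s) = 6/(s + (3 + 2)) = 6/(s + 5) = 6/(5 + s))
u(0**2)*(-67 + 120) = (6/(5 + 0**2))*(-67 + 120) = (6/(5 + 0))*53 = (6/5)*53 = 318/5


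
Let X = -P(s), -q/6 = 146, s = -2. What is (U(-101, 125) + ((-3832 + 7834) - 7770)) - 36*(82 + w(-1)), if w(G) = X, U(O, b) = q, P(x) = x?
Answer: -7668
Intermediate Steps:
q = -876 (q = -6*146 = -876)
U(O, b) = -876
X = 2 (X = -1*(-2) = 2)
w(G) = 2
(U(-101, 125) + ((-3832 + 7834) - 7770)) - 36*(82 + w(-1)) = (-876 + ((-3832 + 7834) - 7770)) - 36*(82 + 2) = (-876 + (4002 - 7770)) - 36*84 = (-876 - 3768) - 3024 = -4644 - 3024 = -7668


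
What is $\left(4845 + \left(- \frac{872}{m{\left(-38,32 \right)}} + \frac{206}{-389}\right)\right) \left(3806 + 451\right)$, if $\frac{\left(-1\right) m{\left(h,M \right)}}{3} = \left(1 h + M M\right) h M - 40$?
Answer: $\frac{400786677292364}{19434051} \approx 2.0623 \cdot 10^{7}$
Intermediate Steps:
$m{\left(h,M \right)} = 120 - 3 M h \left(h + M^{2}\right)$ ($m{\left(h,M \right)} = - 3 \left(\left(1 h + M M\right) h M - 40\right) = - 3 \left(\left(h + M^{2}\right) h M - 40\right) = - 3 \left(h \left(h + M^{2}\right) M - 40\right) = - 3 \left(M h \left(h + M^{2}\right) - 40\right) = - 3 \left(-40 + M h \left(h + M^{2}\right)\right) = 120 - 3 M h \left(h + M^{2}\right)$)
$\left(4845 + \left(- \frac{872}{m{\left(-38,32 \right)}} + \frac{206}{-389}\right)\right) \left(3806 + 451\right) = \left(4845 - \left(\frac{206}{389} + \frac{872}{120 - 96 \left(-38\right)^{2} - - 114 \cdot 32^{3}}\right)\right) \left(3806 + 451\right) = \left(4845 - \left(\frac{206}{389} + \frac{872}{120 - 96 \cdot 1444 - \left(-114\right) 32768}\right)\right) 4257 = \left(4845 - \left(\frac{206}{389} + \frac{872}{120 - 138624 + 3735552}\right)\right) 4257 = \left(4845 - \left(\frac{206}{389} + \frac{872}{3597048}\right)\right) 4257 = \left(4845 - \frac{92666387}{174906459}\right) 4257 = \frac{847329127468}{174906459} \cdot 4257 = \frac{400786677292364}{19434051}$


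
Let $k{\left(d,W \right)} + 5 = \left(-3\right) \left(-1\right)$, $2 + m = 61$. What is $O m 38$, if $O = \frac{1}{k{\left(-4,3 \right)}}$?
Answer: $-1121$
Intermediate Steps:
$m = 59$ ($m = -2 + 61 = 59$)
$k{\left(d,W \right)} = -2$ ($k{\left(d,W \right)} = -5 - -3 = -5 + 3 = -2$)
$O = - \frac{1}{2}$ ($O = \frac{1}{-2} = - \frac{1}{2} \approx -0.5$)
$O m 38 = \left(- \frac{1}{2}\right) 59 \cdot 38 = \left(- \frac{59}{2}\right) 38 = -1121$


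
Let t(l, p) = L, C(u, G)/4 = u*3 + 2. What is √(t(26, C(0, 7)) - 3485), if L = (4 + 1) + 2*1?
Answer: I*√3478 ≈ 58.975*I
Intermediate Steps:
C(u, G) = 8 + 12*u (C(u, G) = 4*(u*3 + 2) = 4*(3*u + 2) = 4*(2 + 3*u) = 8 + 12*u)
L = 7 (L = 5 + 2 = 7)
t(l, p) = 7
√(t(26, C(0, 7)) - 3485) = √(7 - 3485) = √(-3478) = I*√3478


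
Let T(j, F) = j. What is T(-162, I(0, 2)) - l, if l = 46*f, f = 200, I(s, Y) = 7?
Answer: -9362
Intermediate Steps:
l = 9200 (l = 46*200 = 9200)
T(-162, I(0, 2)) - l = -162 - 1*9200 = -162 - 9200 = -9362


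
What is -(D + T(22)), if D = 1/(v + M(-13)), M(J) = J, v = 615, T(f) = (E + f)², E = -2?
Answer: -240801/602 ≈ -400.00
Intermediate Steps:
T(f) = (-2 + f)²
D = 1/602 (D = 1/(615 - 13) = 1/602 ≈ 0.0016611)
-(D + T(22)) = -(1/602 + (-2 + 22)²) = -(1/602 + 20²) = -(1/602 + 400) = -1*240801/602 = -240801/602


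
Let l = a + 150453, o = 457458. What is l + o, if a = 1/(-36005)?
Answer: 21887835554/36005 ≈ 6.0791e+5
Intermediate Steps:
a = -1/36005 ≈ -2.7774e-5
l = 5417060264/36005 (l = -1/36005 + 150453 = 5417060264/36005 ≈ 1.5045e+5)
l + o = 5417060264/36005 + 457458 = 21887835554/36005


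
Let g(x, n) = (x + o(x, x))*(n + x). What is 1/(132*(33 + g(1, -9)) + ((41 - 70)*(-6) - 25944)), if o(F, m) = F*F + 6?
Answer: -1/29862 ≈ -3.3487e-5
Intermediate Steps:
o(F, m) = 6 + F² (o(F, m) = F² + 6 = 6 + F²)
g(x, n) = (n + x)*(6 + x + x²) (g(x, n) = (x + (6 + x²))*(n + x) = (6 + x + x²)*(n + x) = (n + x)*(6 + x + x²))
1/(132*(33 + g(1, -9)) + ((41 - 70)*(-6) - 25944)) = 1/(132*(33 + (1² - 9*1 - 9*(6 + 1²) + 1*(6 + 1²))) + ((41 - 70)*(-6) - 25944)) = 1/(132*(33 + (1 - 9 - 9*(6 + 1) + 1*(6 + 1))) + (-29*(-6) - 25944)) = 1/(132*(33 + (1 - 9 - 9*7 + 1*7)) + (174 - 25944)) = 1/(132*(33 + (1 - 9 - 63 + 7)) - 25770) = 1/(132*(33 - 64) - 25770) = 1/(132*(-31) - 25770) = 1/(-4092 - 25770) = 1/(-29862) = -1/29862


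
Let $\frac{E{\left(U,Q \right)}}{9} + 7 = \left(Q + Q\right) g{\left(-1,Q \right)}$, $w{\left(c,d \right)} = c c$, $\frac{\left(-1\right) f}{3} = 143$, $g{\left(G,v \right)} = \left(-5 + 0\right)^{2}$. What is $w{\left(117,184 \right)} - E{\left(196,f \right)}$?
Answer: $206802$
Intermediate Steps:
$g{\left(G,v \right)} = 25$ ($g{\left(G,v \right)} = \left(-5\right)^{2} = 25$)
$f = -429$ ($f = \left(-3\right) 143 = -429$)
$w{\left(c,d \right)} = c^{2}$
$E{\left(U,Q \right)} = -63 + 450 Q$ ($E{\left(U,Q \right)} = -63 + 9 \left(Q + Q\right) 25 = -63 + 9 \cdot 2 Q 25 = -63 + 9 \cdot 50 Q = -63 + 450 Q$)
$w{\left(117,184 \right)} - E{\left(196,f \right)} = 117^{2} - \left(-63 + 450 \left(-429\right)\right) = 13689 - \left(-63 - 193050\right) = 13689 - -193113 = 13689 + 193113 = 206802$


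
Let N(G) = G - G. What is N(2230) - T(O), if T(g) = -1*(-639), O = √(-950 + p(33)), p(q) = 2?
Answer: -639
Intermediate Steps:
N(G) = 0
O = 2*I*√237 (O = √(-950 + 2) = √(-948) = 2*I*√237 ≈ 30.79*I)
T(g) = 639
N(2230) - T(O) = 0 - 1*639 = 0 - 639 = -639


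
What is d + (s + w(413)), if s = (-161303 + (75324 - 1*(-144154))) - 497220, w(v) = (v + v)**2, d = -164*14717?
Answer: -2170357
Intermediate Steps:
d = -2413588
w(v) = 4*v**2 (w(v) = (2*v)**2 = 4*v**2)
s = -439045 (s = (-161303 + (75324 + 144154)) - 497220 = (-161303 + 219478) - 497220 = 58175 - 497220 = -439045)
d + (s + w(413)) = -2413588 + (-439045 + 4*413**2) = -2413588 + (-439045 + 4*170569) = -2413588 + (-439045 + 682276) = -2413588 + 243231 = -2170357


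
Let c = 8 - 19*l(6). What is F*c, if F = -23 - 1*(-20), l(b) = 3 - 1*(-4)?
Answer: 375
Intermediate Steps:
l(b) = 7 (l(b) = 3 + 4 = 7)
c = -125 (c = 8 - 19*7 = 8 - 133 = -125)
F = -3 (F = -23 + 20 = -3)
F*c = -3*(-125) = 375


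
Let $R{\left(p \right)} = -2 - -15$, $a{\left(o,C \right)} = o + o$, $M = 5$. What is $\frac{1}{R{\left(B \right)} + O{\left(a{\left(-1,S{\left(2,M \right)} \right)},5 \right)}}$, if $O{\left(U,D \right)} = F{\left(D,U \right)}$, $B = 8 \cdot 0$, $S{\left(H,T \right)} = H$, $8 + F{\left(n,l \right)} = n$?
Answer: $\frac{1}{10} \approx 0.1$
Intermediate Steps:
$F{\left(n,l \right)} = -8 + n$
$B = 0$
$a{\left(o,C \right)} = 2 o$
$O{\left(U,D \right)} = -8 + D$
$R{\left(p \right)} = 13$ ($R{\left(p \right)} = -2 + 15 = 13$)
$\frac{1}{R{\left(B \right)} + O{\left(a{\left(-1,S{\left(2,M \right)} \right)},5 \right)}} = \frac{1}{13 + \left(-8 + 5\right)} = \frac{1}{13 - 3} = \frac{1}{10}$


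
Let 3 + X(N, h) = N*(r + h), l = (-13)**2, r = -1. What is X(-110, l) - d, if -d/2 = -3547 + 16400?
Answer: 7223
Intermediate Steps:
d = -25706 (d = -2*(-3547 + 16400) = -2*12853 = -25706)
l = 169
X(N, h) = -3 + N*(-1 + h)
X(-110, l) - d = (-3 - 1*(-110) - 110*169) - 1*(-25706) = (-3 + 110 - 18590) + 25706 = -18483 + 25706 = 7223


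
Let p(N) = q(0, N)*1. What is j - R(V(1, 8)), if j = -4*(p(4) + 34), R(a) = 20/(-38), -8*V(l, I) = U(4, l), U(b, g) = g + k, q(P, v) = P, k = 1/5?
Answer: -2574/19 ≈ -135.47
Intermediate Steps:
k = 1/5 ≈ 0.20000
p(N) = 0 (p(N) = 0*1 = 0)
U(b, g) = 1/5 + g (U(b, g) = g + 1/5 = 1/5 + g)
V(l, I) = -1/40 - l/8 (V(l, I) = -(1/5 + l)/8 = -1/40 - l/8)
R(a) = -10/19 (R(a) = 20*(-1/38) = -10/19)
j = -136 (j = -4*(0 + 34) = -4*34 = -136)
j - R(V(1, 8)) = -136 - 1*(-10/19) = -136 + 10/19 = -2574/19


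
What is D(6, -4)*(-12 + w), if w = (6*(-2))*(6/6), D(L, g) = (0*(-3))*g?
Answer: 0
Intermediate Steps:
D(L, g) = 0 (D(L, g) = 0*g = 0)
w = -12 (w = -72/6 = -12*1 = -12)
D(6, -4)*(-12 + w) = 0*(-12 - 12) = 0*(-24) = 0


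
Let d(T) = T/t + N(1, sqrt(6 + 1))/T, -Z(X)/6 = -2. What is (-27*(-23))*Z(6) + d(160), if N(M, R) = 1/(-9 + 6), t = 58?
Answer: 103770211/13920 ≈ 7454.8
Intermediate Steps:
Z(X) = 12 (Z(X) = -6*(-2) = 12)
N(M, R) = -1/3 (N(M, R) = 1/(-3) = -1/3)
d(T) = -1/(3*T) + T/58 (d(T) = T/58 - 1/(3*T) = -1/(3*T) + T/58)
(-27*(-23))*Z(6) + d(160) = -27*(-23)*12 + (-1/3/160 + (1/58)*160) = 621*12 + (-1/3*1/160 + 80/29) = 7452 + (-1/480 + 80/29) = 7452 + 38371/13920 = 103770211/13920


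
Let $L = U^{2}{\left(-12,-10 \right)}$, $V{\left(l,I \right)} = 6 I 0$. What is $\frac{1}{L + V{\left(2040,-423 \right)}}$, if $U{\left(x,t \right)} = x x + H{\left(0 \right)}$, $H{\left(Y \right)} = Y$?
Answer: $\frac{1}{20736} \approx 4.8225 \cdot 10^{-5}$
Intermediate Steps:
$U{\left(x,t \right)} = x^{2}$ ($U{\left(x,t \right)} = x x + 0 = x^{2} + 0 = x^{2}$)
$V{\left(l,I \right)} = 0$
$L = 20736$ ($L = \left(\left(-12\right)^{2}\right)^{2} = 144^{2} = 20736$)
$\frac{1}{L + V{\left(2040,-423 \right)}} = \frac{1}{20736 + 0} = \frac{1}{20736}$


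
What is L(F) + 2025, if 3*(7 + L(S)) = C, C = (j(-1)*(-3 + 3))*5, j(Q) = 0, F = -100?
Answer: 2018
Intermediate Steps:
C = 0 (C = (0*(-3 + 3))*5 = (0*0)*5 = 0*5 = 0)
L(S) = -7 (L(S) = -7 + (⅓)*0 = -7 + 0 = -7)
L(F) + 2025 = -7 + 2025 = 2018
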